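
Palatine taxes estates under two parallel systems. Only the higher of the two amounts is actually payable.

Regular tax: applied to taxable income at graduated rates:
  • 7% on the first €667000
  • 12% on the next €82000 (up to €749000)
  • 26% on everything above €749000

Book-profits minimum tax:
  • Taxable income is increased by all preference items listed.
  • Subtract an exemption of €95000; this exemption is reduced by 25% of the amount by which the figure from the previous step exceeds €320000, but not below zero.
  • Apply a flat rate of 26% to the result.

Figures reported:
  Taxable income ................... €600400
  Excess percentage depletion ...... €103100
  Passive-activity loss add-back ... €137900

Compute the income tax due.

Book-profits minimum tax:
  Adjusted income: €600400 + €103100 + €137900 = €841400
  Exemption: 25% × (€841400 − €320000) = €130350 ≥ €95000, so the exemption is fully phased out
  Base: €841400 − €0 = €841400
  €841400 × 26% = €218764

Regular tax:
  €600400 × 7% = €42028

€218764 > €42028, so the book-profits minimum tax is the binding amount.

€218764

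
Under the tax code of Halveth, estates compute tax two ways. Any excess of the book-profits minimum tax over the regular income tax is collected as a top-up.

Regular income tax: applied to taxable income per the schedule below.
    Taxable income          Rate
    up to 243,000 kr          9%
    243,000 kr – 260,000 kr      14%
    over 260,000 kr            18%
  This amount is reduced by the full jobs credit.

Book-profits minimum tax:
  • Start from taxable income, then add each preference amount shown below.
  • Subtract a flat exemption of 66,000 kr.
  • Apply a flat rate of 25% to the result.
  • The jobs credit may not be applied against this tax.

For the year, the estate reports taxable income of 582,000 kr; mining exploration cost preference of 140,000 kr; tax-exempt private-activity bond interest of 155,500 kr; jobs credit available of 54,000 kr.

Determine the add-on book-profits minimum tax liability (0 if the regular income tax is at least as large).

Regular income tax:
  243,000 kr × 9% = 21,870 kr
  17,000 kr × 14% = 2,380 kr
  322,000 kr × 18% = 57,960 kr
  → 82,210 kr
  Less jobs credit 54,000 kr → 28,210 kr

Book-profits minimum tax:
  Adjusted income: 582,000 kr + 140,000 kr + 155,500 kr = 877,500 kr
  Less exemption 66,000 kr → base 811,500 kr
  811,500 kr × 25% = 202,875 kr

Excess of book-profits minimum tax over regular income tax: 202,875 kr − 28,210 kr = 174,665 kr.

174,665 kr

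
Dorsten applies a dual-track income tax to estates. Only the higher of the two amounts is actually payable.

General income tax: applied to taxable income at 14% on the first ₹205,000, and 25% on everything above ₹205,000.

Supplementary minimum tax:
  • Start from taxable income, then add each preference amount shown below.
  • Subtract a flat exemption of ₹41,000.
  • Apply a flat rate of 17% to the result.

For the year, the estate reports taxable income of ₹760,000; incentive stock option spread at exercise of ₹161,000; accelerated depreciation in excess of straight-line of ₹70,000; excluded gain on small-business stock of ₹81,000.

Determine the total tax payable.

₹175,270

General income tax:
  ₹205,000 × 14% = ₹28,700
  ₹555,000 × 25% = ₹138,750
  → ₹167,450

Supplementary minimum tax:
  Adjusted income: ₹760,000 + ₹161,000 + ₹70,000 + ₹81,000 = ₹1,072,000
  Less exemption ₹41,000 → base ₹1,031,000
  ₹1,031,000 × 17% = ₹175,270

₹175,270 > ₹167,450, so the supplementary minimum tax is the binding amount.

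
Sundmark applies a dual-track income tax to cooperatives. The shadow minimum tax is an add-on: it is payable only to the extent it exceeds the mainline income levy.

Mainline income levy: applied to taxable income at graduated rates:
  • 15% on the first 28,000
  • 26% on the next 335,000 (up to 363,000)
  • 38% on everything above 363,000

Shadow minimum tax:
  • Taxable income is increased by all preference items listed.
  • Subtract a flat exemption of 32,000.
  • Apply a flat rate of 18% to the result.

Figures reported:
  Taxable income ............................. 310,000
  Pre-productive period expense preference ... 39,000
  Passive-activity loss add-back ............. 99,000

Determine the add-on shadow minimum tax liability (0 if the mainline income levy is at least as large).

Mainline income levy:
  28,000 × 15% = 4,200
  282,000 × 26% = 73,320
  → 77,520

Shadow minimum tax:
  Adjusted income: 310,000 + 39,000 + 99,000 = 448,000
  Less exemption 32,000 → base 416,000
  416,000 × 18% = 74,880

74,880 ≤ 77,520, so no add-on is due.

0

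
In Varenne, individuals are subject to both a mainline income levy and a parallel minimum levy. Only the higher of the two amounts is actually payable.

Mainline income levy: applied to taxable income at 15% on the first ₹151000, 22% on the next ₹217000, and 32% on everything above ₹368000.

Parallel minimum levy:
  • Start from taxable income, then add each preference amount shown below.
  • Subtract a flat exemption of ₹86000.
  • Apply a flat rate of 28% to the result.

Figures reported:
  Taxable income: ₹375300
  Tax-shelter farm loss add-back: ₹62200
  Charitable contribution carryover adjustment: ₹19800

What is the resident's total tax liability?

Mainline income levy:
  ₹151000 × 15% = ₹22650
  ₹217000 × 22% = ₹47740
  ₹7300 × 32% = ₹2336
  → ₹72726

Parallel minimum levy:
  Adjusted income: ₹375300 + ₹62200 + ₹19800 = ₹457300
  Less exemption ₹86000 → base ₹371300
  ₹371300 × 28% = ₹103964

₹103964 > ₹72726, so the parallel minimum levy is the binding amount.

₹103964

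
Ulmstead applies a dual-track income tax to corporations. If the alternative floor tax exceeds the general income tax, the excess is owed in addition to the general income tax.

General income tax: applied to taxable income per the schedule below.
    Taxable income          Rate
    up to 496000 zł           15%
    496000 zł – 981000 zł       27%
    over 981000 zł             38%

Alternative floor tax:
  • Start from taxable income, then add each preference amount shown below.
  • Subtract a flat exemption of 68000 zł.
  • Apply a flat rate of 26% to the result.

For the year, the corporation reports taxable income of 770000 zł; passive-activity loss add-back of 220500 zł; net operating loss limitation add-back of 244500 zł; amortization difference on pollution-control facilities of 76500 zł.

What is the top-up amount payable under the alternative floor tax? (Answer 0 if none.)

Alternative floor tax:
  Adjusted income: 770000 zł + 220500 zł + 244500 zł + 76500 zł = 1311500 zł
  Less exemption 68000 zł → base 1243500 zł
  1243500 zł × 26% = 323310 zł

General income tax:
  496000 zł × 15% = 74400 zł
  274000 zł × 27% = 73980 zł
  → 148380 zł

Excess of alternative floor tax over general income tax: 323310 zł − 148380 zł = 174930 zł.

174930 zł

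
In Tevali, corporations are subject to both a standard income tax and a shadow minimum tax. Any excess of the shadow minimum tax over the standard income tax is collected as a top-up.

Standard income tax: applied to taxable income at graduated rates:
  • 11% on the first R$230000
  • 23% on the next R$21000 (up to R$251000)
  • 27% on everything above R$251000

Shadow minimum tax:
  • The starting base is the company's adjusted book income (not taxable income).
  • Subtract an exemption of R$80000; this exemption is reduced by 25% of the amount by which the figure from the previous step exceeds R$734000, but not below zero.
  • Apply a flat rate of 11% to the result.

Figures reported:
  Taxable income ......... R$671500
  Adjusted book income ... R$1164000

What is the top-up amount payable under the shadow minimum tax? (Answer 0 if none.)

Shadow minimum tax:
  Base (adjusted book income): R$1164000
  Exemption: 25% × (R$1164000 − R$734000) = R$107500 ≥ R$80000, so the exemption is fully phased out
  Base: R$1164000 − R$0 = R$1164000
  R$1164000 × 11% = R$128040

Standard income tax:
  R$230000 × 11% = R$25300
  R$21000 × 23% = R$4830
  R$420500 × 27% = R$113535
  → R$143665

R$128040 ≤ R$143665, so no add-on is due.

R$0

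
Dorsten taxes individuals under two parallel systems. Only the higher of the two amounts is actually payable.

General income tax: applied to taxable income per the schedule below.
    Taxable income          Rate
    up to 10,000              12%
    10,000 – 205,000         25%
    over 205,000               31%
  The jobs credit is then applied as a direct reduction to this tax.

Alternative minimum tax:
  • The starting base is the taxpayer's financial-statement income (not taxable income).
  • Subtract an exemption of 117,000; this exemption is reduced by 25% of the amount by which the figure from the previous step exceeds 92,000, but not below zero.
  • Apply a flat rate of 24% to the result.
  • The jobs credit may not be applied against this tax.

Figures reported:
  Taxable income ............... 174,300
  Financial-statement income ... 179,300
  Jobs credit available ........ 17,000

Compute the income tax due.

Alternative minimum tax:
  Base (financial-statement income): 179,300
  Exemption: 117,000 − 25% × (179,300 − 92,000) = 117,000 − 21,825 = 95,175
  Base: 179,300 − 95,175 = 84,125
  84,125 × 24% = 20,190

General income tax:
  10,000 × 12% = 1,200
  164,300 × 25% = 41,075
  → 42,275
  Less jobs credit 17,000 → 25,275

25,275 > 20,190, so the general income tax governs.

25,275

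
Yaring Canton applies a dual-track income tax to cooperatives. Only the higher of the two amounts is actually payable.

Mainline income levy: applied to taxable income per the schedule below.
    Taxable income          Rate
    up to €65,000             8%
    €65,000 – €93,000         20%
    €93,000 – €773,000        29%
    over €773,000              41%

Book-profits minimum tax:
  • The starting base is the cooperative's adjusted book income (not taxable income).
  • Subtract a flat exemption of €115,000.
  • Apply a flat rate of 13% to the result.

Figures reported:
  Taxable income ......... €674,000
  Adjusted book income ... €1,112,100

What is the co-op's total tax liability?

€179,290

Book-profits minimum tax:
  Base (adjusted book income): €1,112,100
  Less exemption €115,000 → base €997,100
  €997,100 × 13% = €129,623

Mainline income levy:
  €65,000 × 8% = €5,200
  €28,000 × 20% = €5,600
  €581,000 × 29% = €168,490
  → €179,290

€179,290 > €129,623, so the mainline income levy governs.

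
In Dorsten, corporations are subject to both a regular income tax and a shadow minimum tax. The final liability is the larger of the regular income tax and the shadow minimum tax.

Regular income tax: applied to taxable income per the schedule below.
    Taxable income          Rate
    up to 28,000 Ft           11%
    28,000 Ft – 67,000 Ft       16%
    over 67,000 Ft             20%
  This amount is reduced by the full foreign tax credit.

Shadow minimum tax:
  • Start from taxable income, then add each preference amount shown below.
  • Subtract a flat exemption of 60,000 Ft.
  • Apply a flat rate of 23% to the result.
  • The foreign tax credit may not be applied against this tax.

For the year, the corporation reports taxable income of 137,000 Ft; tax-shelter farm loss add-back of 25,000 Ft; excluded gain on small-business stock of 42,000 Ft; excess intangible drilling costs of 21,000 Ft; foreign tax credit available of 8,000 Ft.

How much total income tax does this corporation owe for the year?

37,950 Ft

Shadow minimum tax:
  Adjusted income: 137,000 Ft + 25,000 Ft + 42,000 Ft + 21,000 Ft = 225,000 Ft
  Less exemption 60,000 Ft → base 165,000 Ft
  165,000 Ft × 23% = 37,950 Ft

Regular income tax:
  28,000 Ft × 11% = 3,080 Ft
  39,000 Ft × 16% = 6,240 Ft
  70,000 Ft × 20% = 14,000 Ft
  → 23,320 Ft
  Less foreign tax credit 8,000 Ft → 15,320 Ft

37,950 Ft > 15,320 Ft, so the shadow minimum tax is the binding amount.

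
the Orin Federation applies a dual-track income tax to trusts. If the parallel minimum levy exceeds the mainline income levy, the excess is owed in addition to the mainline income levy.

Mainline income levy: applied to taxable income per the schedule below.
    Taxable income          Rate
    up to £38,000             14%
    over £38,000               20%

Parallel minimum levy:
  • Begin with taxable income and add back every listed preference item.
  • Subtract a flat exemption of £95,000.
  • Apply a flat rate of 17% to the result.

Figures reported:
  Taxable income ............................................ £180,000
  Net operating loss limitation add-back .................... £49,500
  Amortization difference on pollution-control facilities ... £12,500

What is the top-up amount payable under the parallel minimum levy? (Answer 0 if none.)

Mainline income levy:
  £38,000 × 14% = £5,320
  £142,000 × 20% = £28,400
  → £33,720

Parallel minimum levy:
  Adjusted income: £180,000 + £49,500 + £12,500 = £242,000
  Less exemption £95,000 → base £147,000
  £147,000 × 17% = £24,990

£24,990 ≤ £33,720, so no add-on is due.

£0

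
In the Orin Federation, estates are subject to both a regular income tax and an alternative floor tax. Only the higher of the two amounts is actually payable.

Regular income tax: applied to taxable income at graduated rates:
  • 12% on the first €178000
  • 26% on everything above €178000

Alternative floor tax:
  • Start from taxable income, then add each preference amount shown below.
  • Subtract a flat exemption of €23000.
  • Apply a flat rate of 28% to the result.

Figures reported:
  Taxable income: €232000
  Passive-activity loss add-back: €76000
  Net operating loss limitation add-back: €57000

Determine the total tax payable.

Regular income tax:
  €178000 × 12% = €21360
  €54000 × 26% = €14040
  → €35400

Alternative floor tax:
  Adjusted income: €232000 + €76000 + €57000 = €365000
  Less exemption €23000 → base €342000
  €342000 × 28% = €95760

€95760 > €35400, so the alternative floor tax is the binding amount.

€95760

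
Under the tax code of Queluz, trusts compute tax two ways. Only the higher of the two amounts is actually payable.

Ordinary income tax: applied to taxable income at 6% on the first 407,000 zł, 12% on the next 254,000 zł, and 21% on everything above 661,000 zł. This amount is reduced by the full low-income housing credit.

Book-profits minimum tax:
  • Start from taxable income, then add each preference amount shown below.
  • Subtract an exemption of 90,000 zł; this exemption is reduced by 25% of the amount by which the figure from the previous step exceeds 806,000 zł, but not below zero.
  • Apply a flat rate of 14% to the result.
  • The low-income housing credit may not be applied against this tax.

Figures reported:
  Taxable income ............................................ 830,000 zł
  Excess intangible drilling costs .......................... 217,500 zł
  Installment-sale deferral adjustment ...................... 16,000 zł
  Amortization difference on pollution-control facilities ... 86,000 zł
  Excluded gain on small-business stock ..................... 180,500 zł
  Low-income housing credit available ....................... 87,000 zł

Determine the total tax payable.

Ordinary income tax:
  407,000 zł × 6% = 24,420 zł
  254,000 zł × 12% = 30,480 zł
  169,000 zł × 21% = 35,490 zł
  → 90,390 zł
  Less low-income housing credit 87,000 zł → 3,390 zł

Book-profits minimum tax:
  Adjusted income: 830,000 zł + 217,500 zł + 16,000 zł + 86,000 zł + 180,500 zł = 1,330,000 zł
  Exemption: 25% × (1,330,000 zł − 806,000 zł) = 131,000 zł ≥ 90,000 zł, so the exemption is fully phased out
  Base: 1,330,000 zł − 0 zł = 1,330,000 zł
  1,330,000 zł × 14% = 186,200 zł

186,200 zł > 3,390 zł, so the book-profits minimum tax is the binding amount.

186,200 zł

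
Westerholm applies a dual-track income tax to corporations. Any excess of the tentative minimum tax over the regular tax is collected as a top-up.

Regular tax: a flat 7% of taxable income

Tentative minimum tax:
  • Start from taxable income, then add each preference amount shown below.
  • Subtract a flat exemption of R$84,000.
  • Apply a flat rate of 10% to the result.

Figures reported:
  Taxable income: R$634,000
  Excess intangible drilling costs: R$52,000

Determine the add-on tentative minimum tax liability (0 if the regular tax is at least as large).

R$15,820

Tentative minimum tax:
  Adjusted income: R$634,000 + R$52,000 = R$686,000
  Less exemption R$84,000 → base R$602,000
  R$602,000 × 10% = R$60,200

Regular tax:
  R$634,000 × 7% = R$44,380

Excess of tentative minimum tax over regular tax: R$60,200 − R$44,380 = R$15,820.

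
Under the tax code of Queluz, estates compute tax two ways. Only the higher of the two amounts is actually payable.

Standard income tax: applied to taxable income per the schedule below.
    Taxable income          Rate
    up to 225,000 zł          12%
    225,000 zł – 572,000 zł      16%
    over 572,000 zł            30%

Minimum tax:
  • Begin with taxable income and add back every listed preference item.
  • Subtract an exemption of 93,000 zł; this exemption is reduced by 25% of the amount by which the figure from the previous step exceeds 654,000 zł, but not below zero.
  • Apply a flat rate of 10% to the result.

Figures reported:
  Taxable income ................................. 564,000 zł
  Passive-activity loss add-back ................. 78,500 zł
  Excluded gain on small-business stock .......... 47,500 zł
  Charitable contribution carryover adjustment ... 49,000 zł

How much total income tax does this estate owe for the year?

Minimum tax:
  Adjusted income: 564,000 zł + 78,500 zł + 47,500 zł + 49,000 zł = 739,000 zł
  Exemption: 93,000 zł − 25% × (739,000 zł − 654,000 zł) = 93,000 zł − 21,250 zł = 71,750 zł
  Base: 739,000 zł − 71,750 zł = 667,250 zł
  667,250 zł × 10% = 66,725 zł

Standard income tax:
  225,000 zł × 12% = 27,000 zł
  339,000 zł × 16% = 54,240 zł
  → 81,240 zł

81,240 zł > 66,725 zł, so the standard income tax governs.

81,240 zł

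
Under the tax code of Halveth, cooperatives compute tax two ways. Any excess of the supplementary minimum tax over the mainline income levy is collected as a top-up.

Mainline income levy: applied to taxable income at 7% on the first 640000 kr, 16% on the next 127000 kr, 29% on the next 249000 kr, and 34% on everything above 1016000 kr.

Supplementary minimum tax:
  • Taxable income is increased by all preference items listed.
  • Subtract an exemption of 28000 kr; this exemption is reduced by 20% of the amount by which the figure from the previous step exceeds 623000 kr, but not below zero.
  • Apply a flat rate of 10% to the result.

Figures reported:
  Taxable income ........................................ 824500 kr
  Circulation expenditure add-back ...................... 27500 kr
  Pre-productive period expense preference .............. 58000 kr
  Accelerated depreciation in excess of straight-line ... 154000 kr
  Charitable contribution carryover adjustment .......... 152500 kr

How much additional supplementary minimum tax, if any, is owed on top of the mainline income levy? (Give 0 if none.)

Supplementary minimum tax:
  Adjusted income: 824500 kr + 27500 kr + 58000 kr + 154000 kr + 152500 kr = 1216500 kr
  Exemption: 20% × (1216500 kr − 623000 kr) = 118700 kr ≥ 28000 kr, so the exemption is fully phased out
  Base: 1216500 kr − 0 kr = 1216500 kr
  1216500 kr × 10% = 121650 kr

Mainline income levy:
  640000 kr × 7% = 44800 kr
  127000 kr × 16% = 20320 kr
  57500 kr × 29% = 16675 kr
  → 81795 kr

Excess of supplementary minimum tax over mainline income levy: 121650 kr − 81795 kr = 39855 kr.

39855 kr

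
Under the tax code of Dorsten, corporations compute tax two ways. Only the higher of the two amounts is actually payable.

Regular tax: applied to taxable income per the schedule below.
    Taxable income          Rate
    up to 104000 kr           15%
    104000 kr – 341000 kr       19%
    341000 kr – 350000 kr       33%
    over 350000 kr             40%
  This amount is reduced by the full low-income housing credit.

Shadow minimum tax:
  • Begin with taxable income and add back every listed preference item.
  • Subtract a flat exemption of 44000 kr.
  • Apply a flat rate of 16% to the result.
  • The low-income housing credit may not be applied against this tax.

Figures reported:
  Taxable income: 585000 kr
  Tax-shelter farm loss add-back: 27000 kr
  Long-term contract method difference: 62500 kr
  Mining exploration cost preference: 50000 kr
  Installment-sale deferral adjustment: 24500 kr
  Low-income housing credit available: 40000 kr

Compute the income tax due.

Shadow minimum tax:
  Adjusted income: 585000 kr + 27000 kr + 62500 kr + 50000 kr + 24500 kr = 749000 kr
  Less exemption 44000 kr → base 705000 kr
  705000 kr × 16% = 112800 kr

Regular tax:
  104000 kr × 15% = 15600 kr
  237000 kr × 19% = 45030 kr
  9000 kr × 33% = 2970 kr
  235000 kr × 40% = 94000 kr
  → 157600 kr
  Less low-income housing credit 40000 kr → 117600 kr

117600 kr > 112800 kr, so the regular tax governs.

117600 kr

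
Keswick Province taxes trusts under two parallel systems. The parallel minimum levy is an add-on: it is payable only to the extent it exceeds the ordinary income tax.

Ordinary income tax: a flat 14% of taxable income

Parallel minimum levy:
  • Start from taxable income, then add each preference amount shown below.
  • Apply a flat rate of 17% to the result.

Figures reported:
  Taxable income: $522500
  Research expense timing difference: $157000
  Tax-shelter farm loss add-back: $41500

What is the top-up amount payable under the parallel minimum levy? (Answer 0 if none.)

$49420

Ordinary income tax:
  $522500 × 14% = $73150

Parallel minimum levy:
  Adjusted income: $522500 + $157000 + $41500 = $721000
  $721000 × 17% = $122570

Excess of parallel minimum levy over ordinary income tax: $122570 − $73150 = $49420.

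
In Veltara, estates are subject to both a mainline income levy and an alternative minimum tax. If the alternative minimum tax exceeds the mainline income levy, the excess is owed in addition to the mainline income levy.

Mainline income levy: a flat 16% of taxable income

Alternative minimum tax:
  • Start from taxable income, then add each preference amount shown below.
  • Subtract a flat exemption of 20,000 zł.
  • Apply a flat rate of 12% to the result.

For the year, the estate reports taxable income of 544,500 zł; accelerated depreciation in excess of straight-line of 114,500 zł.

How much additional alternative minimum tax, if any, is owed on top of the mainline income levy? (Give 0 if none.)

Alternative minimum tax:
  Adjusted income: 544,500 zł + 114,500 zł = 659,000 zł
  Less exemption 20,000 zł → base 639,000 zł
  639,000 zł × 12% = 76,680 zł

Mainline income levy:
  544,500 zł × 16% = 87,120 zł

76,680 zł ≤ 87,120 zł, so no add-on is due.

0 zł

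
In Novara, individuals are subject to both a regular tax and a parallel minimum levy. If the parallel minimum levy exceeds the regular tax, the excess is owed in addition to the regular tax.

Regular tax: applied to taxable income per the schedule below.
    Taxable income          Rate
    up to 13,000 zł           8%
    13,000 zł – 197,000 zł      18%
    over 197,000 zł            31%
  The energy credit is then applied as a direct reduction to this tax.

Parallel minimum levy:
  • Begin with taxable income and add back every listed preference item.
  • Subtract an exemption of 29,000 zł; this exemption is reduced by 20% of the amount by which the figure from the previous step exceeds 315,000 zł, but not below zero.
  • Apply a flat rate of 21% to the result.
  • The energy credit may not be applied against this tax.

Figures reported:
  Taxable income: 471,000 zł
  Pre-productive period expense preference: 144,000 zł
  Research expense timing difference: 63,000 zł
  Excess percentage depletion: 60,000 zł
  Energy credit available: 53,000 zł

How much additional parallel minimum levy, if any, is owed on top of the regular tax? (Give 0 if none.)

88,880 zł

Parallel minimum levy:
  Adjusted income: 471,000 zł + 144,000 zł + 63,000 zł + 60,000 zł = 738,000 zł
  Exemption: 20% × (738,000 zł − 315,000 zł) = 84,600 zł ≥ 29,000 zł, so the exemption is fully phased out
  Base: 738,000 zł − 0 zł = 738,000 zł
  738,000 zł × 21% = 154,980 zł

Regular tax:
  13,000 zł × 8% = 1,040 zł
  184,000 zł × 18% = 33,120 zł
  274,000 zł × 31% = 84,940 zł
  → 119,100 zł
  Less energy credit 53,000 zł → 66,100 zł

Excess of parallel minimum levy over regular tax: 154,980 zł − 66,100 zł = 88,880 zł.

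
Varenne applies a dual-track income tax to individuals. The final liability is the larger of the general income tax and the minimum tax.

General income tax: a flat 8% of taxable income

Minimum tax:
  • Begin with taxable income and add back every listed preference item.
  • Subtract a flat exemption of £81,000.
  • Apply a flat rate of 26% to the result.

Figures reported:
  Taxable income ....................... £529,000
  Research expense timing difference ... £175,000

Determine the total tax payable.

General income tax:
  £529,000 × 8% = £42,320

Minimum tax:
  Adjusted income: £529,000 + £175,000 = £704,000
  Less exemption £81,000 → base £623,000
  £623,000 × 26% = £161,980

£161,980 > £42,320, so the minimum tax is the binding amount.

£161,980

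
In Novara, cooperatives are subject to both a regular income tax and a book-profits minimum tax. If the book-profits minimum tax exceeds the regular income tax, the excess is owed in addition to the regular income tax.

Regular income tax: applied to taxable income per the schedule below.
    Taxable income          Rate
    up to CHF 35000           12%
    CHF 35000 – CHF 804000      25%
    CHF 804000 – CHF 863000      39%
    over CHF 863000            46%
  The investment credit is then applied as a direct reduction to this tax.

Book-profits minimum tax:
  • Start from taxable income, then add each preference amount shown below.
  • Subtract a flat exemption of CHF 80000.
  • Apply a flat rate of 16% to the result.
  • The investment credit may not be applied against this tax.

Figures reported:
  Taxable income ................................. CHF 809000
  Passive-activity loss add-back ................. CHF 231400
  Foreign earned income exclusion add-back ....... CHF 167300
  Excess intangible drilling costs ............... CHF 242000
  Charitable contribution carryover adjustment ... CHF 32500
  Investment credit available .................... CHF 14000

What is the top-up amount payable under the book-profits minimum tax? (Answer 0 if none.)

Book-profits minimum tax:
  Adjusted income: CHF 809000 + CHF 231400 + CHF 167300 + CHF 242000 + CHF 32500 = CHF 1482200
  Less exemption CHF 80000 → base CHF 1402200
  CHF 1402200 × 16% = CHF 224352

Regular income tax:
  CHF 35000 × 12% = CHF 4200
  CHF 769000 × 25% = CHF 192250
  CHF 5000 × 39% = CHF 1950
  → CHF 198400
  Less investment credit CHF 14000 → CHF 184400

Excess of book-profits minimum tax over regular income tax: CHF 224352 − CHF 184400 = CHF 39952.

CHF 39952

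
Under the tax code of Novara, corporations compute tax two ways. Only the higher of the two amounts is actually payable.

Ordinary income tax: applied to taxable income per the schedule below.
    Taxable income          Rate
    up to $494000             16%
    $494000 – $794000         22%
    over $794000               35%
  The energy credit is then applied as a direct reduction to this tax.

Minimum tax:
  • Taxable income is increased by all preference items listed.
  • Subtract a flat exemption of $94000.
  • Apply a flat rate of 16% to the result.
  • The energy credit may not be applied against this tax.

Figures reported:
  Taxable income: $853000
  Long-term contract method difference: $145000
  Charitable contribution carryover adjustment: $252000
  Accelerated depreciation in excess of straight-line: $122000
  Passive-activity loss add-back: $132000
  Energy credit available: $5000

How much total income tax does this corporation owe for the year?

Ordinary income tax:
  $494000 × 16% = $79040
  $300000 × 22% = $66000
  $59000 × 35% = $20650
  → $165690
  Less energy credit $5000 → $160690

Minimum tax:
  Adjusted income: $853000 + $145000 + $252000 + $122000 + $132000 = $1504000
  Less exemption $94000 → base $1410000
  $1410000 × 16% = $225600

$225600 > $160690, so the minimum tax is the binding amount.

$225600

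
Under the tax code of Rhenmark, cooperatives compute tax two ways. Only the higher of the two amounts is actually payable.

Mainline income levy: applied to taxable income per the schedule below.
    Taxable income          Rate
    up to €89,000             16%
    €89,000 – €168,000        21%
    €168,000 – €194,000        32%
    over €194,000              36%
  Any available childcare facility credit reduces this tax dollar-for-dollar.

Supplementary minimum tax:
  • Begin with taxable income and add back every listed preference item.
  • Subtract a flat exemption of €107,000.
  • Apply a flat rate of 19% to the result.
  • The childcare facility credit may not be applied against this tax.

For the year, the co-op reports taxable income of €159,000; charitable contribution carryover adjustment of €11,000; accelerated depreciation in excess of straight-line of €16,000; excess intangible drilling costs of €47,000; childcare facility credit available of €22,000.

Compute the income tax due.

Supplementary minimum tax:
  Adjusted income: €159,000 + €11,000 + €16,000 + €47,000 = €233,000
  Less exemption €107,000 → base €126,000
  €126,000 × 19% = €23,940

Mainline income levy:
  €89,000 × 16% = €14,240
  €70,000 × 21% = €14,700
  → €28,940
  Less childcare facility credit €22,000 → €6,940

€23,940 > €6,940, so the supplementary minimum tax is the binding amount.

€23,940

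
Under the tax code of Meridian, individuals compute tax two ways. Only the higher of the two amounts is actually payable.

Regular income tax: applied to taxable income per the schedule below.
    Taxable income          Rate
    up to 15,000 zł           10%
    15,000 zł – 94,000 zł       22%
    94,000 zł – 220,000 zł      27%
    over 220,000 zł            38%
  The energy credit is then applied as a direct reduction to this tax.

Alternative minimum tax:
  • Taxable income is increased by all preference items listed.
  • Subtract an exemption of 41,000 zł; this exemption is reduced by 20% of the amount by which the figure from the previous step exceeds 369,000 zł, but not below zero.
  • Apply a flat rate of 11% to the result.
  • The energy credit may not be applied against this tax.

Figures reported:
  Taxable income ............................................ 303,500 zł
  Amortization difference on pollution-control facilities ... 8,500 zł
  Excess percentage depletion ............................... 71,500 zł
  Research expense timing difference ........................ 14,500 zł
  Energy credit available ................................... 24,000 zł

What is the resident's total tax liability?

60,630 zł

Alternative minimum tax:
  Adjusted income: 303,500 zł + 8,500 zł + 71,500 zł + 14,500 zł = 398,000 zł
  Exemption: 41,000 zł − 20% × (398,000 zł − 369,000 zł) = 41,000 zł − 5,800 zł = 35,200 zł
  Base: 398,000 zł − 35,200 zł = 362,800 zł
  362,800 zł × 11% = 39,908 zł

Regular income tax:
  15,000 zł × 10% = 1,500 zł
  79,000 zł × 22% = 17,380 zł
  126,000 zł × 27% = 34,020 zł
  83,500 zł × 38% = 31,730 zł
  → 84,630 zł
  Less energy credit 24,000 zł → 60,630 zł

60,630 zł > 39,908 zł, so the regular income tax governs.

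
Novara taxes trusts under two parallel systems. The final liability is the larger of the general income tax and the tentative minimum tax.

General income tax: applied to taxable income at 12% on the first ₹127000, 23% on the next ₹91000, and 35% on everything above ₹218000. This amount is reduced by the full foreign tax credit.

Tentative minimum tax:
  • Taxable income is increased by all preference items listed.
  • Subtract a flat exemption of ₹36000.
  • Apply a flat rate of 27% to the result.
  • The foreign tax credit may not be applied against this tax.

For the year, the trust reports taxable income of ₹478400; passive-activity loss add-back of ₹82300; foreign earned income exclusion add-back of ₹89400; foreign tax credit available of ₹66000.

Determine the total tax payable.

Tentative minimum tax:
  Adjusted income: ₹478400 + ₹82300 + ₹89400 = ₹650100
  Less exemption ₹36000 → base ₹614100
  ₹614100 × 27% = ₹165807

General income tax:
  ₹127000 × 12% = ₹15240
  ₹91000 × 23% = ₹20930
  ₹260400 × 35% = ₹91140
  → ₹127310
  Less foreign tax credit ₹66000 → ₹61310

₹165807 > ₹61310, so the tentative minimum tax is the binding amount.

₹165807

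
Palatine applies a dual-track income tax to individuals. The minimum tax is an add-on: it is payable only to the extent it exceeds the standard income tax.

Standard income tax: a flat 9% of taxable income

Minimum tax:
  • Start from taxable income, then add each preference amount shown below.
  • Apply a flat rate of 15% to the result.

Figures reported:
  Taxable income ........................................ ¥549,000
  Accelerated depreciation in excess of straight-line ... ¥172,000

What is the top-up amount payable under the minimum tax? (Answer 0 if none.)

¥58,740

Minimum tax:
  Adjusted income: ¥549,000 + ¥172,000 = ¥721,000
  ¥721,000 × 15% = ¥108,150

Standard income tax:
  ¥549,000 × 9% = ¥49,410

Excess of minimum tax over standard income tax: ¥108,150 − ¥49,410 = ¥58,740.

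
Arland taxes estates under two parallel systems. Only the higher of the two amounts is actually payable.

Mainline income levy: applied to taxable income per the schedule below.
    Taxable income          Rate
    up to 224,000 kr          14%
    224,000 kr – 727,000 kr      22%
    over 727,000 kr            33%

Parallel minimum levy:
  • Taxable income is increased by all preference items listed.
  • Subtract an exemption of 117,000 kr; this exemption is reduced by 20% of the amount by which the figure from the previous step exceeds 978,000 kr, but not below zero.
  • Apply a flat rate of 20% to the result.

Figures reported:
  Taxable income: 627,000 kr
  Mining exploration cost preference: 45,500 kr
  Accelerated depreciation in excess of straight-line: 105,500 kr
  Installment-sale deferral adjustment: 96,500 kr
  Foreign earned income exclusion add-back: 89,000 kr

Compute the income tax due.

Mainline income levy:
  224,000 kr × 14% = 31,360 kr
  403,000 kr × 22% = 88,660 kr
  → 120,020 kr

Parallel minimum levy:
  Adjusted income: 627,000 kr + 45,500 kr + 105,500 kr + 96,500 kr + 89,000 kr = 963,500 kr
  Exemption: 963,500 kr ≤ 978,000 kr, so full 117,000 kr applies
  Base: 963,500 kr − 117,000 kr = 846,500 kr
  846,500 kr × 20% = 169,300 kr

169,300 kr > 120,020 kr, so the parallel minimum levy is the binding amount.

169,300 kr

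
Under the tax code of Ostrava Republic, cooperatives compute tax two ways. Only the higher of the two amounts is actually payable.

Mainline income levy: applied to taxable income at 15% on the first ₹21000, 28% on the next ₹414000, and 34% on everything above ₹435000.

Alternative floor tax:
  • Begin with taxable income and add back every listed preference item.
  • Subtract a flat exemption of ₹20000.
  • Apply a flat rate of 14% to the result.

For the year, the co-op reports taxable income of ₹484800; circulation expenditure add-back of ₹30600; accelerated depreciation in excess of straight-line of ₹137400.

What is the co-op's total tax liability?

₹136002

Alternative floor tax:
  Adjusted income: ₹484800 + ₹30600 + ₹137400 = ₹652800
  Less exemption ₹20000 → base ₹632800
  ₹632800 × 14% = ₹88592

Mainline income levy:
  ₹21000 × 15% = ₹3150
  ₹414000 × 28% = ₹115920
  ₹49800 × 34% = ₹16932
  → ₹136002

₹136002 > ₹88592, so the mainline income levy governs.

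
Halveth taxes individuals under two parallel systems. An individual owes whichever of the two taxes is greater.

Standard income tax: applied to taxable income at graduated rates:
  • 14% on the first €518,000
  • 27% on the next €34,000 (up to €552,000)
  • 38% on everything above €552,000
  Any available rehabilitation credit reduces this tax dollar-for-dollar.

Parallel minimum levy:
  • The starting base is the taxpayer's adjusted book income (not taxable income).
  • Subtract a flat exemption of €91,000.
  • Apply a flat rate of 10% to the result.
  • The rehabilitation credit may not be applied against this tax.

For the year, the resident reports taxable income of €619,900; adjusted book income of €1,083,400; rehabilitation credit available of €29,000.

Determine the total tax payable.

€99,240

Parallel minimum levy:
  Base (adjusted book income): €1,083,400
  Less exemption €91,000 → base €992,400
  €992,400 × 10% = €99,240

Standard income tax:
  €518,000 × 14% = €72,520
  €34,000 × 27% = €9,180
  €67,900 × 38% = €25,802
  → €107,502
  Less rehabilitation credit €29,000 → €78,502

€99,240 > €78,502, so the parallel minimum levy is the binding amount.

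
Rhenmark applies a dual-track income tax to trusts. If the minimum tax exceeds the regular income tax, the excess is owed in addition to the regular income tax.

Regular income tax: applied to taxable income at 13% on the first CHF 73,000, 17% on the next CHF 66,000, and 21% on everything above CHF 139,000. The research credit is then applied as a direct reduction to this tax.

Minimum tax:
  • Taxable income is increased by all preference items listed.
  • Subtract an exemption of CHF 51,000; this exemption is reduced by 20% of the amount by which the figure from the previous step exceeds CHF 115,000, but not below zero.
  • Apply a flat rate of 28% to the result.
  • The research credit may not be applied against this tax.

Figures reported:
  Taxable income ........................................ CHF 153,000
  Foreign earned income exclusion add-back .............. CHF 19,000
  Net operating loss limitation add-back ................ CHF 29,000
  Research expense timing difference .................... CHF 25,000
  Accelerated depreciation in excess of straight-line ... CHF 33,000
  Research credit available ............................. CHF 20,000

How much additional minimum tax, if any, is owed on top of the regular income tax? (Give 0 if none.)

Minimum tax:
  Adjusted income: CHF 153,000 + CHF 19,000 + CHF 29,000 + CHF 25,000 + CHF 33,000 = CHF 259,000
  Exemption: CHF 51,000 − 20% × (CHF 259,000 − CHF 115,000) = CHF 51,000 − CHF 28,800 = CHF 22,200
  Base: CHF 259,000 − CHF 22,200 = CHF 236,800
  CHF 236,800 × 28% = CHF 66,304

Regular income tax:
  CHF 73,000 × 13% = CHF 9,490
  CHF 66,000 × 17% = CHF 11,220
  CHF 14,000 × 21% = CHF 2,940
  → CHF 23,650
  Less research credit CHF 20,000 → CHF 3,650

Excess of minimum tax over regular income tax: CHF 66,304 − CHF 3,650 = CHF 62,654.

CHF 62,654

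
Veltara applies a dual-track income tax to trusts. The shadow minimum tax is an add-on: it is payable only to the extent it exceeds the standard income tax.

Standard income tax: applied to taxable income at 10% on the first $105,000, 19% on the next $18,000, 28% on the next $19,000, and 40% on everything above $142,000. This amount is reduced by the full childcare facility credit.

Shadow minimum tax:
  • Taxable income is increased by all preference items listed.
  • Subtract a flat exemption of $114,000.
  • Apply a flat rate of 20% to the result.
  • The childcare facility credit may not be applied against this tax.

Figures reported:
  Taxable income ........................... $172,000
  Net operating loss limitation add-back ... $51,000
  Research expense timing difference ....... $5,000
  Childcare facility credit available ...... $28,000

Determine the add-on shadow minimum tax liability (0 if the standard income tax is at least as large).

Shadow minimum tax:
  Adjusted income: $172,000 + $51,000 + $5,000 = $228,000
  Less exemption $114,000 → base $114,000
  $114,000 × 20% = $22,800

Standard income tax:
  $105,000 × 10% = $10,500
  $18,000 × 19% = $3,420
  $19,000 × 28% = $5,320
  $30,000 × 40% = $12,000
  → $31,240
  Less childcare facility credit $28,000 → $3,240

Excess of shadow minimum tax over standard income tax: $22,800 − $3,240 = $19,560.

$19,560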